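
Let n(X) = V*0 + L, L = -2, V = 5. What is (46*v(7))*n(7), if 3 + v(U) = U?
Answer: -368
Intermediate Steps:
v(U) = -3 + U
n(X) = -2 (n(X) = 5*0 - 2 = 0 - 2 = -2)
(46*v(7))*n(7) = (46*(-3 + 7))*(-2) = (46*4)*(-2) = 184*(-2) = -368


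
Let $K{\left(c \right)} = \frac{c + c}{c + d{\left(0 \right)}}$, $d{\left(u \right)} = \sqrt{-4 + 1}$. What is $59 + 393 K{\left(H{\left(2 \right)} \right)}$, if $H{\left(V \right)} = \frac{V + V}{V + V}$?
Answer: $\frac{- 845 i + 59 \sqrt{3}}{\sqrt{3} - i} \approx 255.5 - 340.35 i$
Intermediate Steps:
$d{\left(u \right)} = i \sqrt{3}$ ($d{\left(u \right)} = \sqrt{-3} = i \sqrt{3}$)
$H{\left(V \right)} = 1$ ($H{\left(V \right)} = \frac{2 V}{2 V} = 2 V \frac{1}{2 V} = 1$)
$K{\left(c \right)} = \frac{2 c}{c + i \sqrt{3}}$ ($K{\left(c \right)} = \frac{c + c}{c + i \sqrt{3}} = \frac{2 c}{c + i \sqrt{3}}$)
$59 + 393 K{\left(H{\left(2 \right)} \right)} = 59 + 393 \cdot 2 \cdot 1 \frac{1}{1 + i \sqrt{3}} = 59 + 393 \frac{2}{1 + i \sqrt{3}} = 59 + \frac{786}{1 + i \sqrt{3}}$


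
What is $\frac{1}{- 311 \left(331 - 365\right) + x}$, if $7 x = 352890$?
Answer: $\frac{7}{426908} \approx 1.6397 \cdot 10^{-5}$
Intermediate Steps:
$x = \frac{352890}{7}$ ($x = \frac{1}{7} \cdot 352890 = \frac{352890}{7} \approx 50413.0$)
$\frac{1}{- 311 \left(331 - 365\right) + x} = \frac{1}{- 311 \left(331 - 365\right) + \frac{352890}{7}} = \frac{1}{\left(-311\right) \left(-34\right) + \frac{352890}{7}} = \frac{1}{10574 + \frac{352890}{7}} = \frac{1}{\frac{426908}{7}} = \frac{7}{426908}$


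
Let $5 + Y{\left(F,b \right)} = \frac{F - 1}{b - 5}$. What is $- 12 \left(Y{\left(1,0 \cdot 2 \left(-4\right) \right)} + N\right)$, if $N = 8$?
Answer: $-36$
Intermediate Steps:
$Y{\left(F,b \right)} = -5 + \frac{-1 + F}{-5 + b}$ ($Y{\left(F,b \right)} = -5 + \frac{F - 1}{b - 5} = -5 + \frac{-1 + F}{-5 + b}$)
$- 12 \left(Y{\left(1,0 \cdot 2 \left(-4\right) \right)} + N\right) = - 12 \left(\frac{24 + 1 - 5 \cdot 0 \cdot 2 \left(-4\right)}{-5 + 0 \cdot 2 \left(-4\right)} + 8\right) = - 12 \left(\frac{24 + 1 - 5 \cdot 0 \left(-4\right)}{-5 + 0 \left(-4\right)} + 8\right) = - 12 \left(\frac{24 + 1 - 0}{-5 + 0} + 8\right) = - 12 \left(\frac{24 + 1 + 0}{-5} + 8\right) = - 12 \left(\left(- \frac{1}{5}\right) 25 + 8\right) = - 12 \left(-5 + 8\right) = \left(-12\right) 3 = -36$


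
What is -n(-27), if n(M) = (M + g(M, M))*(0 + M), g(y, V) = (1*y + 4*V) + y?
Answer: -5103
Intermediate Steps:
g(y, V) = 2*y + 4*V (g(y, V) = (y + 4*V) + y = 2*y + 4*V)
n(M) = 7*M² (n(M) = (M + (2*M + 4*M))*(0 + M) = (M + 6*M)*M = (7*M)*M = 7*M²)
-n(-27) = -7*(-27)² = -7*729 = -1*5103 = -5103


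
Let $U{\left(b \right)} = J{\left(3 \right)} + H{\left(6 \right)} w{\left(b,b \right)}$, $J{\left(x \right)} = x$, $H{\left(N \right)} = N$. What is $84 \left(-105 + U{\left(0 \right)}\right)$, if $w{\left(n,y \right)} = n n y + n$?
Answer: $-8568$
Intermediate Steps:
$w{\left(n,y \right)} = n + y n^{2}$ ($w{\left(n,y \right)} = n^{2} y + n = y n^{2} + n = n + y n^{2}$)
$U{\left(b \right)} = 3 + 6 b \left(1 + b^{2}\right)$ ($U{\left(b \right)} = 3 + 6 b \left(1 + b b\right) = 3 + 6 b \left(1 + b^{2}\right)$)
$84 \left(-105 + U{\left(0 \right)}\right) = 84 \left(-105 + \left(3 + 6 \cdot 0 + 6 \cdot 0^{3}\right)\right) = 84 \left(-105 + \left(3 + 0 + 6 \cdot 0\right)\right) = 84 \left(-105 + \left(3 + 0 + 0\right)\right) = 84 \left(-105 + 3\right) = 84 \left(-102\right) = -8568$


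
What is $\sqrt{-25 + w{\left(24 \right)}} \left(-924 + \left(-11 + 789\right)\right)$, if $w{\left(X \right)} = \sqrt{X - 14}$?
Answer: $- 146 i \sqrt{25 - \sqrt{10}} \approx - 682.27 i$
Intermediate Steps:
$w{\left(X \right)} = \sqrt{-14 + X}$
$\sqrt{-25 + w{\left(24 \right)}} \left(-924 + \left(-11 + 789\right)\right) = \sqrt{-25 + \sqrt{-14 + 24}} \left(-924 + \left(-11 + 789\right)\right) = \sqrt{-25 + \sqrt{10}} \left(-924 + 778\right) = \sqrt{-25 + \sqrt{10}} \left(-146\right) = - 146 \sqrt{-25 + \sqrt{10}}$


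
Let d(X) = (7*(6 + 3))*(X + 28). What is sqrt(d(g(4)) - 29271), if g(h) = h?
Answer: I*sqrt(27255) ≈ 165.09*I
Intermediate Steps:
d(X) = 1764 + 63*X (d(X) = (7*9)*(28 + X) = 63*(28 + X) = 1764 + 63*X)
sqrt(d(g(4)) - 29271) = sqrt((1764 + 63*4) - 29271) = sqrt((1764 + 252) - 29271) = sqrt(2016 - 29271) = sqrt(-27255) = I*sqrt(27255)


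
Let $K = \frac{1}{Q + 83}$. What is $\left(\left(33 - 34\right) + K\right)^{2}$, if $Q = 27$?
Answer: $\frac{11881}{12100} \approx 0.9819$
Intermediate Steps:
$K = \frac{1}{110}$ ($K = \frac{1}{27 + 83} = \frac{1}{110} \approx 0.0090909$)
$\left(\left(33 - 34\right) + K\right)^{2} = \left(\left(33 - 34\right) + \frac{1}{110}\right)^{2} = \left(-1 + \frac{1}{110}\right)^{2} = \left(- \frac{109}{110}\right)^{2} = \frac{11881}{12100}$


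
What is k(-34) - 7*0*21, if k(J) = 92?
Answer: 92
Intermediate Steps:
k(-34) - 7*0*21 = 92 - 7*0*21 = 92 - 0*21 = 92 - 1*0 = 92 + 0 = 92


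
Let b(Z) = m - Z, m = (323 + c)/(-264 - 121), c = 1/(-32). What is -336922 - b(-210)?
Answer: -830691181/2464 ≈ -3.3713e+5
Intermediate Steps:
c = -1/32 ≈ -0.031250
m = -2067/2464 (m = (323 - 1/32)/(-264 - 121) = (10335/32)/(-385) = (10335/32)*(-1/385) = -2067/2464 ≈ -0.83888)
b(Z) = -2067/2464 - Z
-336922 - b(-210) = -336922 - (-2067/2464 - 1*(-210)) = -336922 - (-2067/2464 + 210) = -336922 - 1*515373/2464 = -336922 - 515373/2464 = -830691181/2464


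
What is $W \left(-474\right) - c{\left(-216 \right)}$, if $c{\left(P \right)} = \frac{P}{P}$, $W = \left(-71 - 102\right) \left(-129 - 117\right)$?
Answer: $-20172493$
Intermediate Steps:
$W = 42558$ ($W = \left(-173\right) \left(-246\right) = 42558$)
$c{\left(P \right)} = 1$
$W \left(-474\right) - c{\left(-216 \right)} = 42558 \left(-474\right) - 1 = -20172492 - 1 = -20172493$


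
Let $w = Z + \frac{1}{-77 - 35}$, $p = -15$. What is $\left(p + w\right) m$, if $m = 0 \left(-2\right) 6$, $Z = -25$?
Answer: $0$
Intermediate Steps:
$m = 0$ ($m = 0 \cdot 6 = 0$)
$w = - \frac{2801}{112}$ ($w = -25 + \frac{1}{-77 - 35} = -25 + \frac{1}{-112} = -25 - \frac{1}{112} = - \frac{2801}{112} \approx -25.009$)
$\left(p + w\right) m = \left(-15 - \frac{2801}{112}\right) 0 = \left(- \frac{4481}{112}\right) 0 = 0$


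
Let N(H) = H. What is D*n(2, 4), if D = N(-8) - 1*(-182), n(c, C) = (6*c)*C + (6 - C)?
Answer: 8700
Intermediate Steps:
n(c, C) = 6 - C + 6*C*c (n(c, C) = 6*C*c + (6 - C) = 6 - C + 6*C*c)
D = 174 (D = -8 - 1*(-182) = -8 + 182 = 174)
D*n(2, 4) = 174*(6 - 1*4 + 6*4*2) = 174*(6 - 4 + 48) = 174*50 = 8700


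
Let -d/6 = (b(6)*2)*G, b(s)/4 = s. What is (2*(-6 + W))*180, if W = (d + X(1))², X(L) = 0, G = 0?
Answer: -2160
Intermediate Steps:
b(s) = 4*s
d = 0 (d = -6*(4*6)*2*0 = -6*24*2*0 = -288*0 = -6*0 = 0)
W = 0 (W = (0 + 0)² = 0² = 0)
(2*(-6 + W))*180 = (2*(-6 + 0))*180 = (2*(-6))*180 = -12*180 = -2160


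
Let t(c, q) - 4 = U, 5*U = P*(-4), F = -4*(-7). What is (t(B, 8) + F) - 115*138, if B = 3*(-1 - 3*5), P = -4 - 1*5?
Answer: -79154/5 ≈ -15831.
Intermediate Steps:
F = 28
P = -9 (P = -4 - 5 = -9)
B = -48 (B = 3*(-1 - 15) = 3*(-16) = -48)
U = 36/5 (U = (-9*(-4))/5 = (⅕)*36 = 36/5 ≈ 7.2000)
t(c, q) = 56/5 (t(c, q) = 4 + 36/5 = 56/5)
(t(B, 8) + F) - 115*138 = (56/5 + 28) - 115*138 = 196/5 - 15870 = -79154/5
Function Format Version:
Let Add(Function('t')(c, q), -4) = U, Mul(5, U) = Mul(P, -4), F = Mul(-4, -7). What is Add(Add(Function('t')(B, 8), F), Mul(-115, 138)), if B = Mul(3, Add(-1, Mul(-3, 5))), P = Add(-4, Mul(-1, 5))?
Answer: Rational(-79154, 5) ≈ -15831.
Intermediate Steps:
F = 28
P = -9 (P = Add(-4, -5) = -9)
B = -48 (B = Mul(3, Add(-1, -15)) = Mul(3, -16) = -48)
U = Rational(36, 5) (U = Mul(Rational(1, 5), Mul(-9, -4)) = Mul(Rational(1, 5), 36) = Rational(36, 5) ≈ 7.2000)
Function('t')(c, q) = Rational(56, 5) (Function('t')(c, q) = Add(4, Rational(36, 5)) = Rational(56, 5))
Add(Add(Function('t')(B, 8), F), Mul(-115, 138)) = Add(Add(Rational(56, 5), 28), Mul(-115, 138)) = Add(Rational(196, 5), -15870) = Rational(-79154, 5)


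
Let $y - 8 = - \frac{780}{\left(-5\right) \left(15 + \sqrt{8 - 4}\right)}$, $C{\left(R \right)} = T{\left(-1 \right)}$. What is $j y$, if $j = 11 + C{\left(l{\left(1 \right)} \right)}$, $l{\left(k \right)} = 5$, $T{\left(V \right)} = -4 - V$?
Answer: $\frac{2336}{17} \approx 137.41$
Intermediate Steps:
$C{\left(R \right)} = -3$ ($C{\left(R \right)} = -4 - -1 = -4 + 1 = -3$)
$y = \frac{292}{17}$ ($y = 8 - \frac{780}{\left(-5\right) \left(15 + \sqrt{8 - 4}\right)} = 8 - \frac{780}{\left(-5\right) \left(15 + \sqrt{4}\right)} = 8 - \frac{780}{\left(-5\right) \left(15 + 2\right)} = 8 - \frac{780}{\left(-5\right) 17} = 8 - \frac{780}{-85} = 8 - - \frac{156}{17} = 8 + \frac{156}{17} = \frac{292}{17} \approx 17.176$)
$j = 8$ ($j = 11 - 3 = 8$)
$j y = 8 \cdot \frac{292}{17} = \frac{2336}{17}$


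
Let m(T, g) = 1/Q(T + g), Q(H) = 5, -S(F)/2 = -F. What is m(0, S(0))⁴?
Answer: 1/625 ≈ 0.0016000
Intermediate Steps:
S(F) = 2*F (S(F) = -(-2)*F = 2*F)
m(T, g) = ⅕ (m(T, g) = 1/5 = ⅕)
m(0, S(0))⁴ = (⅕)⁴ = 1/625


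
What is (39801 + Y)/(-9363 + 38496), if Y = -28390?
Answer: 11411/29133 ≈ 0.39169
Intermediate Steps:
(39801 + Y)/(-9363 + 38496) = (39801 - 28390)/(-9363 + 38496) = 11411/29133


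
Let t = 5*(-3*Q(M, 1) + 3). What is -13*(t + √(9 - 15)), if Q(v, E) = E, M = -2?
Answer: -13*I*√6 ≈ -31.843*I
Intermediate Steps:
t = 0 (t = 5*(-3*1 + 3) = 5*(-3 + 3) = 5*0 = 0)
-13*(t + √(9 - 15)) = -13*(0 + √(9 - 15)) = -13*(0 + √(-6)) = -13*(0 + I*√6) = -13*I*√6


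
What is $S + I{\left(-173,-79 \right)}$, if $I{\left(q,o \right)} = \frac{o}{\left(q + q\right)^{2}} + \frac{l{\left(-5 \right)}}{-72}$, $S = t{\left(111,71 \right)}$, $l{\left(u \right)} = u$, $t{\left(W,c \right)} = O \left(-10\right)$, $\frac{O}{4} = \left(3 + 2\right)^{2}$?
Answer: $- \frac{2154739777}{2154888} \approx -999.93$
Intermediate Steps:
$O = 100$ ($O = 4 \left(3 + 2\right)^{2} = 4 \cdot 5^{2} = 4 \cdot 25 = 100$)
$t{\left(W,c \right)} = -1000$ ($t{\left(W,c \right)} = 100 \left(-10\right) = -1000$)
$S = -1000$
$I{\left(q,o \right)} = \frac{5}{72} + \frac{o}{4 q^{2}}$ ($I{\left(q,o \right)} = \frac{o}{\left(q + q\right)^{2}} - \frac{5}{-72} = \frac{o}{\left(2 q\right)^{2}} - - \frac{5}{72} = \frac{o}{4 q^{2}} + \frac{5}{72} = \frac{5}{72} + \frac{o}{4 q^{2}}$)
$S + I{\left(-173,-79 \right)} = -1000 + \left(\frac{5}{72} + \frac{1}{4} \left(-79\right) \frac{1}{29929}\right) = -1000 + \left(\frac{5}{72} - \frac{79}{119716}\right) = -1000 + \frac{148223}{2154888} = - \frac{2154739777}{2154888}$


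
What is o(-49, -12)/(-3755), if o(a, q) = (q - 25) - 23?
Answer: 12/751 ≈ 0.015979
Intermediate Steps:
o(a, q) = -48 + q (o(a, q) = (-25 + q) - 23 = -48 + q)
o(-49, -12)/(-3755) = (-48 - 12)/(-3755) = -60*(-1/3755) = 12/751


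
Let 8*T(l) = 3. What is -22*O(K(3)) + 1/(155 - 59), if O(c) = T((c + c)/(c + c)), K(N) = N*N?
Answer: -791/96 ≈ -8.2396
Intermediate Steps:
K(N) = N²
T(l) = 3/8 (T(l) = (⅛)*3 = 3/8)
O(c) = 3/8
-22*O(K(3)) + 1/(155 - 59) = -22*3/8 + 1/(155 - 59) = -33/4 + 1/96 = -791/96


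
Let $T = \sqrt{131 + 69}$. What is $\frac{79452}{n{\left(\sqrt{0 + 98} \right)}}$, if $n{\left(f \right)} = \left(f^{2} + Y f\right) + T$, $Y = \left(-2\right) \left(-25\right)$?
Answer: $- \frac{1946574}{62399} + \frac{7150680 \sqrt{2}}{62399} \approx 130.87$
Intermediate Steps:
$Y = 50$
$T = 10 \sqrt{2}$ ($T = \sqrt{200} = 10 \sqrt{2} \approx 14.142$)
$n{\left(f \right)} = f^{2} + 10 \sqrt{2} + 50 f$ ($n{\left(f \right)} = \left(f^{2} + 50 f\right) + 10 \sqrt{2} = f^{2} + 10 \sqrt{2} + 50 f$)
$\frac{79452}{n{\left(\sqrt{0 + 98} \right)}} = \frac{79452}{\left(\sqrt{0 + 98}\right)^{2} + 10 \sqrt{2} + 50 \sqrt{0 + 98}} = \frac{79452}{\left(\sqrt{98}\right)^{2} + 10 \sqrt{2} + 50 \sqrt{98}} = \frac{79452}{\left(7 \sqrt{2}\right)^{2} + 10 \sqrt{2} + 50 \cdot 7 \sqrt{2}} = \frac{79452}{98 + 10 \sqrt{2} + 350 \sqrt{2}} = \frac{79452}{98 + 360 \sqrt{2}}$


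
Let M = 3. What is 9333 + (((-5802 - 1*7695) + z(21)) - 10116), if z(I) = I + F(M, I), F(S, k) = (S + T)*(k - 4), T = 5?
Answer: -14123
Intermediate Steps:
F(S, k) = (-4 + k)*(5 + S) (F(S, k) = (S + 5)*(k - 4) = (5 + S)*(-4 + k) = (-4 + k)*(5 + S))
z(I) = -32 + 9*I (z(I) = I + (-20 - 4*3 + 5*I + 3*I) = I + (-20 - 12 + 5*I + 3*I) = I + (-32 + 8*I) = -32 + 9*I)
9333 + (((-5802 - 1*7695) + z(21)) - 10116) = 9333 + (((-5802 - 1*7695) + (-32 + 9*21)) - 10116) = 9333 + (((-5802 - 7695) + (-32 + 189)) - 10116) = 9333 + ((-13497 + 157) - 10116) = 9333 + (-13340 - 10116) = 9333 - 23456 = -14123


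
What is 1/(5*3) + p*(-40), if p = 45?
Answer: -26999/15 ≈ -1799.9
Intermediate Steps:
1/(5*3) + p*(-40) = 1/(5*3) + 45*(-40) = 1/15 - 1800 = -26999/15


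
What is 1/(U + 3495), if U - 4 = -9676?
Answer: -1/6177 ≈ -0.00016189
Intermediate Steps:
U = -9672 (U = 4 - 9676 = -9672)
1/(U + 3495) = 1/(-9672 + 3495) = 1/(-6177) = -1/6177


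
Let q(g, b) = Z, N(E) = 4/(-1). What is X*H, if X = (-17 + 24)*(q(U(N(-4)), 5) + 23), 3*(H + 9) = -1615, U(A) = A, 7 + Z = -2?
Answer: -160916/3 ≈ -53639.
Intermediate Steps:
Z = -9 (Z = -7 - 2 = -9)
N(E) = -4 (N(E) = 4*(-1) = -4)
H = -1642/3 (H = -9 + (⅓)*(-1615) = -9 - 1615/3 = -1642/3 ≈ -547.33)
q(g, b) = -9
X = 98 (X = (-17 + 24)*(-9 + 23) = 7*14 = 98)
X*H = 98*(-1642/3) = -160916/3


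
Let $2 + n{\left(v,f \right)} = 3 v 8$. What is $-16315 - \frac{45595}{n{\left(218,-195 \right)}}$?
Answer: $- \frac{17074609}{1046} \approx -16324.0$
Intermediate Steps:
$n{\left(v,f \right)} = -2 + 24 v$ ($n{\left(v,f \right)} = -2 + 3 v 8 = -2 + 3 \cdot 8 v = -2 + 24 v$)
$-16315 - \frac{45595}{n{\left(218,-195 \right)}} = -16315 - \frac{45595}{-2 + 24 \cdot 218} = -16315 - \frac{45595}{-2 + 5232} = -16315 - \frac{45595}{5230} = -16315 - 45595 \cdot \frac{1}{5230} = -16315 - \frac{9119}{1046} = - \frac{17074609}{1046}$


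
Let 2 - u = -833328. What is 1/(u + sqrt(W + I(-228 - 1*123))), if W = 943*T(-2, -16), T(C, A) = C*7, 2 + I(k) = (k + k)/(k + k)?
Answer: 833330/694438902103 - 9*I*sqrt(163)/694438902103 ≈ 1.2e-6 - 1.6546e-10*I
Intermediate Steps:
I(k) = -1 (I(k) = -2 + (k + k)/(k + k) = -2 + (2*k)/((2*k)) = -2 + (2*k)*(1/(2*k)) = -2 + 1 = -1)
T(C, A) = 7*C
u = 833330 (u = 2 - 1*(-833328) = 2 + 833328 = 833330)
W = -13202 (W = 943*(7*(-2)) = 943*(-14) = -13202)
1/(u + sqrt(W + I(-228 - 1*123))) = 1/(833330 + sqrt(-13202 - 1)) = 1/(833330 + sqrt(-13203)) = 1/(833330 + 9*I*sqrt(163))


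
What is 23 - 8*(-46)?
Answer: 391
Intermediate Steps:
23 - 8*(-46) = 23 + 368 = 391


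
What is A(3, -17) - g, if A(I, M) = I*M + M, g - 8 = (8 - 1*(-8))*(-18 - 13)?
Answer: 420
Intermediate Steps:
g = -488 (g = 8 + (8 - 1*(-8))*(-18 - 13) = 8 + (8 + 8)*(-31) = 8 + 16*(-31) = 8 - 496 = -488)
A(I, M) = M + I*M
A(3, -17) - g = -17*(1 + 3) - 1*(-488) = -17*4 + 488 = -68 + 488 = 420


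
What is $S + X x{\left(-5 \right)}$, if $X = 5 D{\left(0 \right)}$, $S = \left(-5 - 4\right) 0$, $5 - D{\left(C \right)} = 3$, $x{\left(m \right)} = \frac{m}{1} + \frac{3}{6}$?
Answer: $-45$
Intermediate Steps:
$x{\left(m \right)} = \frac{1}{2} + m$ ($x{\left(m \right)} = m 1 + 3 \cdot \frac{1}{6} = m + \frac{1}{2} = \frac{1}{2} + m$)
$D{\left(C \right)} = 2$ ($D{\left(C \right)} = 5 - 3 = 2$)
$S = 0$ ($S = \left(-9\right) 0 = 0$)
$X = 10$ ($X = 5 \cdot 2 = 10$)
$S + X x{\left(-5 \right)} = 0 + 10 \left(\frac{1}{2} - 5\right) = 0 + 10 \left(- \frac{9}{2}\right) = 0 - 45 = -45$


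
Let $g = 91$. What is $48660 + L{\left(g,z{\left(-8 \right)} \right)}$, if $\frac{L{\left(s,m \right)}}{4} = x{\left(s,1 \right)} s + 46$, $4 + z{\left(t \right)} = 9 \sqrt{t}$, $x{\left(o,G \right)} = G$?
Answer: $49208$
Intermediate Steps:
$z{\left(t \right)} = -4 + 9 \sqrt{t}$
$L{\left(s,m \right)} = 184 + 4 s$ ($L{\left(s,m \right)} = 4 \left(1 s + 46\right) = 4 \left(s + 46\right) = 4 \left(46 + s\right) = 184 + 4 s$)
$48660 + L{\left(g,z{\left(-8 \right)} \right)} = 48660 + \left(184 + 4 \cdot 91\right) = 48660 + \left(184 + 364\right) = 48660 + 548 = 49208$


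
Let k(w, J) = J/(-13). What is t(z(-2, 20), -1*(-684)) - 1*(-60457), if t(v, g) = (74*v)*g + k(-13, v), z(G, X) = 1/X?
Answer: 16376827/260 ≈ 62988.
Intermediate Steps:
k(w, J) = -J/13 (k(w, J) = J*(-1/13) = -J/13)
t(v, g) = -v/13 + 74*g*v (t(v, g) = (74*v)*g - v/13 = 74*g*v - v/13 = -v/13 + 74*g*v)
t(z(-2, 20), -1*(-684)) - 1*(-60457) = (1/13)*(-1 + 962*(-1*(-684)))/20 - 1*(-60457) = (1/13)*(1/20)*(-1 + 962*684) + 60457 = (1/13)*(1/20)*(-1 + 658008) + 60457 = (1/13)*(1/20)*658007 + 60457 = 658007/260 + 60457 = 16376827/260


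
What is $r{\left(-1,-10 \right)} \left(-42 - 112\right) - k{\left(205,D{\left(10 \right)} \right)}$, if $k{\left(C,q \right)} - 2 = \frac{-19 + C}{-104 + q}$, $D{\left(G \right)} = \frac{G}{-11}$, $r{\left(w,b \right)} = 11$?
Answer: $- \frac{977569}{577} \approx -1694.2$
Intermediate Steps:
$D{\left(G \right)} = - \frac{G}{11}$ ($D{\left(G \right)} = G \left(- \frac{1}{11}\right) = - \frac{G}{11}$)
$k{\left(C,q \right)} = 2 + \frac{-19 + C}{-104 + q}$
$r{\left(-1,-10 \right)} \left(-42 - 112\right) - k{\left(205,D{\left(10 \right)} \right)} = 11 \left(-42 - 112\right) - \frac{-227 + 205 + 2 \left(\left(- \frac{1}{11}\right) 10\right)}{-104 - \frac{10}{11}} = 11 \left(-154\right) - \frac{-227 + 205 + 2 \left(- \frac{10}{11}\right)}{-104 - \frac{10}{11}} = -1694 - \frac{-227 + 205 - \frac{20}{11}}{- \frac{1154}{11}} = -1694 - \left(- \frac{11}{1154}\right) \left(- \frac{262}{11}\right) = -1694 - \frac{131}{577} = - \frac{977569}{577}$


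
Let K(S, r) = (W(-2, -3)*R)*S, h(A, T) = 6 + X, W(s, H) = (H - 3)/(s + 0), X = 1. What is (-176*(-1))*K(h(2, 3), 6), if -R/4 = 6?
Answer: -88704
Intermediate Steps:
R = -24 (R = -4*6 = -24)
W(s, H) = (-3 + H)/s
h(A, T) = 7 (h(A, T) = 6 + 1 = 7)
K(S, r) = -72*S (K(S, r) = (((-3 - 3)/(-2))*(-24))*S = (-1/2*(-6)*(-24))*S = (3*(-24))*S = -72*S)
(-176*(-1))*K(h(2, 3), 6) = (-176*(-1))*(-72*7) = -44*(-4)*(-504) = 176*(-504) = -88704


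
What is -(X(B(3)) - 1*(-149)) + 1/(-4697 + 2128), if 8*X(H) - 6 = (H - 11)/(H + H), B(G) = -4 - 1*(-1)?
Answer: -9250993/61656 ≈ -150.04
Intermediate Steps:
B(G) = -3 (B(G) = -4 + 1 = -3)
X(H) = ¾ + (-11 + H)/(16*H) (X(H) = ¾ + ((H - 11)/(H + H))/8 = ¾ + ((-11 + H)/((2*H)))/8 = ¾ + ((-11 + H)*(1/(2*H)))/8 = ¾ + ((-11 + H)/(2*H))/8 = ¾ + (-11 + H)/(16*H))
-(X(B(3)) - 1*(-149)) + 1/(-4697 + 2128) = -((1/16)*(-11 + 13*(-3))/(-3) - 1*(-149)) + 1/(-4697 + 2128) = -((1/16)*(-⅓)*(-11 - 39) + 149) + 1/(-2569) = -((1/16)*(-⅓)*(-50) + 149) - 1/2569 = -(25/24 + 149) - 1/2569 = -1*3601/24 - 1/2569 = -3601/24 - 1/2569 = -9250993/61656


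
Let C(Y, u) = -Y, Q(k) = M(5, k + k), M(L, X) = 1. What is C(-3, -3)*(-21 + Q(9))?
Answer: -60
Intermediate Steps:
Q(k) = 1
C(-3, -3)*(-21 + Q(9)) = (-1*(-3))*(-21 + 1) = 3*(-20) = -60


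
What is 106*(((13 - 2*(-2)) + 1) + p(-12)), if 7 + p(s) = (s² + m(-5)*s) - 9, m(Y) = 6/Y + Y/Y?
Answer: 78652/5 ≈ 15730.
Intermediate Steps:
m(Y) = 1 + 6/Y (m(Y) = 6/Y + 1 = 1 + 6/Y)
p(s) = -16 + s² - s/5 (p(s) = -7 + ((s² + ((6 - 5)/(-5))*s) - 9) = -7 + ((s² + (-⅕*1)*s) - 9) = -7 + ((s² - s/5) - 9) = -7 + (-9 + s² - s/5) = -16 + s² - s/5)
106*(((13 - 2*(-2)) + 1) + p(-12)) = 106*(((13 - 2*(-2)) + 1) + (-16 + (-12)² - ⅕*(-12))) = 106*(((13 + 4) + 1) + (-16 + 144 + 12/5)) = 106*((17 + 1) + 652/5) = 106*(18 + 652/5) = 106*(742/5) = 78652/5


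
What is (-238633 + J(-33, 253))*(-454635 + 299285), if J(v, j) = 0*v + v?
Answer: 37076763100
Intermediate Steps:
J(v, j) = v (J(v, j) = 0 + v = v)
(-238633 + J(-33, 253))*(-454635 + 299285) = (-238633 - 33)*(-454635 + 299285) = -238666*(-155350) = 37076763100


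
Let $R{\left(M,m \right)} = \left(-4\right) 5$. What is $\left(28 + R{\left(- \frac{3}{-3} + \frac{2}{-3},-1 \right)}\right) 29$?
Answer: $232$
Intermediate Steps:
$R{\left(M,m \right)} = -20$
$\left(28 + R{\left(- \frac{3}{-3} + \frac{2}{-3},-1 \right)}\right) 29 = \left(28 - 20\right) 29 = 8 \cdot 29 = 232$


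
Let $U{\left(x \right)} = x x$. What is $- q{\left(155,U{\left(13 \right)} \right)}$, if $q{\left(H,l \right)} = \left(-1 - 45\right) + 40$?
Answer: $6$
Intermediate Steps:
$U{\left(x \right)} = x^{2}$
$q{\left(H,l \right)} = -6$ ($q{\left(H,l \right)} = -46 + 40 = -6$)
$- q{\left(155,U{\left(13 \right)} \right)} = \left(-1\right) \left(-6\right) = 6$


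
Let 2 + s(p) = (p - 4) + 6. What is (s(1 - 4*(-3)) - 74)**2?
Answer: 3721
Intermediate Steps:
s(p) = p (s(p) = -2 + ((p - 4) + 6) = -2 + ((-4 + p) + 6) = -2 + (2 + p) = p)
(s(1 - 4*(-3)) - 74)**2 = ((1 - 4*(-3)) - 74)**2 = ((1 - 1*(-12)) - 74)**2 = ((1 + 12) - 74)**2 = (13 - 74)**2 = (-61)**2 = 3721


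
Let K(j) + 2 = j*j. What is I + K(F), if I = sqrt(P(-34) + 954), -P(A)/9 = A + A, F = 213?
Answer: 45367 + 3*sqrt(174) ≈ 45407.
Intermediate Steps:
P(A) = -18*A (P(A) = -9*(A + A) = -18*A)
I = 3*sqrt(174) (I = sqrt(-18*(-34) + 954) = sqrt(612 + 954) = sqrt(1566) = 3*sqrt(174) ≈ 39.573)
K(j) = -2 + j**2 (K(j) = -2 + j*j = -2 + j**2)
I + K(F) = 3*sqrt(174) + (-2 + 213**2) = 3*sqrt(174) + (-2 + 45369) = 3*sqrt(174) + 45367 = 45367 + 3*sqrt(174)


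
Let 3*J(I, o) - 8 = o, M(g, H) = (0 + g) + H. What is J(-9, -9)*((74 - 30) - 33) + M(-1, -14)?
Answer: -56/3 ≈ -18.667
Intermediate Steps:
M(g, H) = H + g (M(g, H) = g + H = H + g)
J(I, o) = 8/3 + o/3
J(-9, -9)*((74 - 30) - 33) + M(-1, -14) = (8/3 + (1/3)*(-9))*((74 - 30) - 33) + (-14 - 1) = (8/3 - 3)*(44 - 33) - 15 = -1/3*11 - 15 = -11/3 - 15 = -56/3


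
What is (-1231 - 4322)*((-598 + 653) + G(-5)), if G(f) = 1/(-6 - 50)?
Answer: -17097687/56 ≈ -3.0532e+5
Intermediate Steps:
G(f) = -1/56 (G(f) = 1/(-56) = -1/56)
(-1231 - 4322)*((-598 + 653) + G(-5)) = (-1231 - 4322)*((-598 + 653) - 1/56) = -5553*(55 - 1/56) = -5553*3079/56 = -17097687/56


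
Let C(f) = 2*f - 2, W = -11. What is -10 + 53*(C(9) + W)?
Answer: 255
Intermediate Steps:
C(f) = -2 + 2*f
-10 + 53*(C(9) + W) = -10 + 53*((-2 + 2*9) - 11) = -10 + 53*((-2 + 18) - 11) = -10 + 53*(16 - 11) = -10 + 53*5 = -10 + 265 = 255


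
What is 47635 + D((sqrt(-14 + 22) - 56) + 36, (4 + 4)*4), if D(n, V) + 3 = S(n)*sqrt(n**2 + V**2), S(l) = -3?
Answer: 47632 - 6*sqrt(358 - 20*sqrt(2)) ≈ 47523.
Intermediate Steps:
D(n, V) = -3 - 3*sqrt(V**2 + n**2) (D(n, V) = -3 - 3*sqrt(n**2 + V**2) = -3 - 3*sqrt(V**2 + n**2))
47635 + D((sqrt(-14 + 22) - 56) + 36, (4 + 4)*4) = 47635 + (-3 - 3*sqrt(((4 + 4)*4)**2 + ((sqrt(-14 + 22) - 56) + 36)**2)) = 47635 + (-3 - 3*sqrt((8*4)**2 + ((sqrt(8) - 56) + 36)**2)) = 47635 + (-3 - 3*sqrt(32**2 + ((2*sqrt(2) - 56) + 36)**2)) = 47635 + (-3 - 3*sqrt(1024 + ((-56 + 2*sqrt(2)) + 36)**2)) = 47635 + (-3 - 3*sqrt(1024 + (-20 + 2*sqrt(2))**2)) = 47632 - 3*sqrt(1024 + (-20 + 2*sqrt(2))**2)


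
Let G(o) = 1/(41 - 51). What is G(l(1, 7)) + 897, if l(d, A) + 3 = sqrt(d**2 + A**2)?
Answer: 8969/10 ≈ 896.90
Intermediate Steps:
l(d, A) = -3 + sqrt(A**2 + d**2) (l(d, A) = -3 + sqrt(d**2 + A**2) = -3 + sqrt(A**2 + d**2))
G(o) = -1/10 (G(o) = 1/(-10) = -1/10)
G(l(1, 7)) + 897 = -1/10 + 897 = 8969/10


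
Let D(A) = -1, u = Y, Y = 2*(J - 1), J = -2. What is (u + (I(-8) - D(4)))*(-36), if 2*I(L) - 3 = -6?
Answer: 234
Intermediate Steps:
I(L) = -3/2 (I(L) = 3/2 + (1/2)*(-6) = 3/2 - 3 = -3/2)
Y = -6 (Y = 2*(-2 - 1) = 2*(-3) = -6)
u = -6
(u + (I(-8) - D(4)))*(-36) = (-6 + (-3/2 - 1*(-1)))*(-36) = (-6 + (-3/2 + 1))*(-36) = (-6 - 1/2)*(-36) = -13/2*(-36) = 234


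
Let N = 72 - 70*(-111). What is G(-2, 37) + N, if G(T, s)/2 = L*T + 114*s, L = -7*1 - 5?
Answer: 16326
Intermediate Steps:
L = -12 (L = -7 - 5 = -12)
G(T, s) = -24*T + 228*s (G(T, s) = 2*(-12*T + 114*s) = -24*T + 228*s)
N = 7842 (N = 72 + 7770 = 7842)
G(-2, 37) + N = (-24*(-2) + 228*37) + 7842 = (48 + 8436) + 7842 = 8484 + 7842 = 16326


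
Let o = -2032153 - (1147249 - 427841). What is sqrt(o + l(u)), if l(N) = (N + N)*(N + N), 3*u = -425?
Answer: I*sqrt(24041549)/3 ≈ 1634.4*I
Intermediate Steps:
u = -425/3 (u = (1/3)*(-425) = -425/3 ≈ -141.67)
l(N) = 4*N**2 (l(N) = (2*N)*(2*N) = 4*N**2)
o = -2751561 (o = -2032153 - 1*719408 = -2032153 - 719408 = -2751561)
sqrt(o + l(u)) = sqrt(-2751561 + 4*(-425/3)**2) = sqrt(-2751561 + 4*(180625/9)) = sqrt(-2751561 + 722500/9) = sqrt(-24041549/9) = I*sqrt(24041549)/3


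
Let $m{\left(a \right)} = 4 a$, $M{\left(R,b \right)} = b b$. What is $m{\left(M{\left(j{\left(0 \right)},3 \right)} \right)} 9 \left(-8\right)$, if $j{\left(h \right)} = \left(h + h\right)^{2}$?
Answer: $-2592$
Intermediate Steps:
$j{\left(h \right)} = 4 h^{2}$ ($j{\left(h \right)} = \left(2 h\right)^{2} = 4 h^{2}$)
$M{\left(R,b \right)} = b^{2}$
$m{\left(M{\left(j{\left(0 \right)},3 \right)} \right)} 9 \left(-8\right) = 4 \cdot 3^{2} \cdot 9 \left(-8\right) = 4 \cdot 9 \cdot 9 \left(-8\right) = 36 \cdot 9 \left(-8\right) = 324 \left(-8\right) = -2592$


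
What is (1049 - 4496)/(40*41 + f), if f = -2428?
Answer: 3447/788 ≈ 4.3744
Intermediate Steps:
(1049 - 4496)/(40*41 + f) = (1049 - 4496)/(40*41 - 2428) = -3447/(1640 - 2428) = -3447/(-788) = -3447*(-1/788) = 3447/788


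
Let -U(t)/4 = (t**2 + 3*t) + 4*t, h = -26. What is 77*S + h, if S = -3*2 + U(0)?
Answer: -488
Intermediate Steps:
U(t) = -28*t - 4*t**2 (U(t) = -4*((t**2 + 3*t) + 4*t) = -4*(t**2 + 7*t) = -28*t - 4*t**2)
S = -6 (S = -3*2 - 4*0*(7 + 0) = -6 - 4*0*7 = -6 + 0 = -6)
77*S + h = 77*(-6) - 26 = -462 - 26 = -488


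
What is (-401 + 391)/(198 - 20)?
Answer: -5/89 ≈ -0.056180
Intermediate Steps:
(-401 + 391)/(198 - 20) = -10/178 = -10*1/178 = -5/89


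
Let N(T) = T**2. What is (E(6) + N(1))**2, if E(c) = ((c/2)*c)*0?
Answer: 1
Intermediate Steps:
E(c) = 0 (E(c) = ((c*(1/2))*c)*0 = ((c/2)*c)*0 = (c**2/2)*0 = 0)
(E(6) + N(1))**2 = (0 + 1**2)**2 = (0 + 1)**2 = 1**2 = 1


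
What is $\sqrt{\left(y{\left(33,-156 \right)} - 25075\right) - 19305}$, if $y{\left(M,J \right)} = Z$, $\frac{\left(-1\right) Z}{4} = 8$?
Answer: $2 i \sqrt{11103} \approx 210.74 i$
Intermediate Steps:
$Z = -32$ ($Z = \left(-4\right) 8 = -32$)
$y{\left(M,J \right)} = -32$
$\sqrt{\left(y{\left(33,-156 \right)} - 25075\right) - 19305} = \sqrt{\left(-32 - 25075\right) - 19305} = \sqrt{-25107 - 19305} = \sqrt{-44412} = 2 i \sqrt{11103}$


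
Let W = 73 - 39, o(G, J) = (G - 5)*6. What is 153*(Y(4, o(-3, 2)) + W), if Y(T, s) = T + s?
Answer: -1530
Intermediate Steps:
o(G, J) = -30 + 6*G (o(G, J) = (-5 + G)*6 = -30 + 6*G)
W = 34
153*(Y(4, o(-3, 2)) + W) = 153*((4 + (-30 + 6*(-3))) + 34) = 153*((4 + (-30 - 18)) + 34) = 153*((4 - 48) + 34) = 153*(-44 + 34) = 153*(-10) = -1530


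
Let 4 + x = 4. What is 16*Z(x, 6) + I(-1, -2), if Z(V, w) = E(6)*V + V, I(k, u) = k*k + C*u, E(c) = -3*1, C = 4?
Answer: -7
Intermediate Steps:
E(c) = -3
I(k, u) = k² + 4*u (I(k, u) = k*k + 4*u = k² + 4*u)
x = 0 (x = -4 + 4 = 0)
Z(V, w) = -2*V (Z(V, w) = -3*V + V = -2*V)
16*Z(x, 6) + I(-1, -2) = 16*(-2*0) + ((-1)² + 4*(-2)) = 16*0 + (1 - 8) = 0 - 7 = -7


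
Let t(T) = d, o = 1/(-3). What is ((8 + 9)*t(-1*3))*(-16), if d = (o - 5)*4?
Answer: 17408/3 ≈ 5802.7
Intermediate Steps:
o = -⅓ ≈ -0.33333
d = -64/3 (d = (-⅓ - 5)*4 = -16/3*4 = -64/3 ≈ -21.333)
t(T) = -64/3
((8 + 9)*t(-1*3))*(-16) = ((8 + 9)*(-64/3))*(-16) = (17*(-64/3))*(-16) = -1088/3*(-16) = 17408/3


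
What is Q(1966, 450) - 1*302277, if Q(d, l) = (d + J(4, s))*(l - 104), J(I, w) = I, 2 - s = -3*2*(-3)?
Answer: 379343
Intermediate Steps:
s = -16 (s = 2 - (-3*2)*(-3) = 2 - (-6)*(-3) = 2 - 1*18 = 2 - 18 = -16)
Q(d, l) = (-104 + l)*(4 + d) (Q(d, l) = (d + 4)*(l - 104) = (4 + d)*(-104 + l) = (-104 + l)*(4 + d))
Q(1966, 450) - 1*302277 = (-416 - 104*1966 + 4*450 + 1966*450) - 1*302277 = (-416 - 204464 + 1800 + 884700) - 302277 = 681620 - 302277 = 379343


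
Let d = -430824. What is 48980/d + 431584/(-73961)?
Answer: -47389838749/7966043466 ≈ -5.9490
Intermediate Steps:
48980/d + 431584/(-73961) = 48980/(-430824) + 431584/(-73961) = 48980*(-1/430824) + 431584*(-1/73961) = -12245/107706 - 431584/73961 = -47389838749/7966043466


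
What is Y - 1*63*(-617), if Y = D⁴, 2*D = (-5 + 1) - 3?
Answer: 624337/16 ≈ 39021.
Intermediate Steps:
D = -7/2 (D = ((-5 + 1) - 3)/2 = (-4 - 3)/2 = (½)*(-7) = -7/2 ≈ -3.5000)
Y = 2401/16 (Y = (-7/2)⁴ = 2401/16 ≈ 150.06)
Y - 1*63*(-617) = 2401/16 - 1*63*(-617) = 2401/16 - 63*(-617) = 2401/16 + 38871 = 624337/16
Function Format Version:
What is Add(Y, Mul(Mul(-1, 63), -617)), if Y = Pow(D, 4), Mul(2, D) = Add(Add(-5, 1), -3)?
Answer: Rational(624337, 16) ≈ 39021.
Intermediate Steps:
D = Rational(-7, 2) (D = Mul(Rational(1, 2), Add(Add(-5, 1), -3)) = Mul(Rational(1, 2), Add(-4, -3)) = Mul(Rational(1, 2), -7) = Rational(-7, 2) ≈ -3.5000)
Y = Rational(2401, 16) (Y = Pow(Rational(-7, 2), 4) = Rational(2401, 16) ≈ 150.06)
Add(Y, Mul(Mul(-1, 63), -617)) = Add(Rational(2401, 16), Mul(Mul(-1, 63), -617)) = Add(Rational(2401, 16), Mul(-63, -617)) = Add(Rational(2401, 16), 38871) = Rational(624337, 16)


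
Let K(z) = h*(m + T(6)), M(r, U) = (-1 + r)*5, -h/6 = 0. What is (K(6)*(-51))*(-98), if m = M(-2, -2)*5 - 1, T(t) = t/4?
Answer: 0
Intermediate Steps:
h = 0 (h = -6*0 = 0)
T(t) = t/4 (T(t) = t*(¼) = t/4)
M(r, U) = -5 + 5*r
m = -76 (m = (-5 + 5*(-2))*5 - 1 = (-5 - 10)*5 - 1 = -15*5 - 1 = -75 - 1 = -76)
K(z) = 0 (K(z) = 0*(-76 + (¼)*6) = 0*(-76 + 3/2) = 0*(-149/2) = 0)
(K(6)*(-51))*(-98) = (0*(-51))*(-98) = 0*(-98) = 0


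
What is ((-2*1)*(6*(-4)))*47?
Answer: 2256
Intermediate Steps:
((-2*1)*(6*(-4)))*47 = -2*(-24)*47 = 48*47 = 2256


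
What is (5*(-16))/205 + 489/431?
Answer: 13153/17671 ≈ 0.74433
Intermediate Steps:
(5*(-16))/205 + 489/431 = -80*1/205 + 489*(1/431) = -16/41 + 489/431 = 13153/17671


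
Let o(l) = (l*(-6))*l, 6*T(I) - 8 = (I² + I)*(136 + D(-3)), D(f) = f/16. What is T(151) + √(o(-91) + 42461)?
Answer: 6234353/12 + 85*I ≈ 5.1953e+5 + 85.0*I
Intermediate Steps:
D(f) = f/16 (D(f) = f*(1/16) = f/16)
T(I) = 4/3 + 2173*I/96 + 2173*I²/96 (T(I) = 4/3 + ((I² + I)*(136 + (1/16)*(-3)))/6 = 4/3 + ((I + I²)*(136 - 3/16))/6 = 4/3 + ((I + I²)*(2173/16))/6 = 4/3 + (2173*I/16 + 2173*I²/16)/6 = 4/3 + (2173*I/96 + 2173*I²/96) = 4/3 + 2173*I/96 + 2173*I²/96)
o(l) = -6*l² (o(l) = (-6*l)*l = -6*l²)
T(151) + √(o(-91) + 42461) = (4/3 + (2173/96)*151 + (2173/96)*151²) + √(-6*(-91)² + 42461) = (4/3 + 328123/96 + (2173/96)*22801) + √(-6*8281 + 42461) = (4/3 + 328123/96 + 49546573/96) + √(-49686 + 42461) = 6234353/12 + √(-7225) = 6234353/12 + 85*I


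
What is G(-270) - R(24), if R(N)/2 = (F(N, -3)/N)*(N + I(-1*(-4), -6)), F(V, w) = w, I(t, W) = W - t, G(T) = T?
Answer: -533/2 ≈ -266.50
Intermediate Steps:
R(N) = -6*(-10 + N)/N (R(N) = 2*((-3/N)*(N + (-6 - (-1)*(-4)))) = 2*((-3/N)*(N + (-6 - 1*4))) = 2*((-3/N)*(N + (-6 - 4))) = 2*((-3/N)*(N - 10)) = 2*((-3/N)*(-10 + N)) = 2*(-3*(-10 + N)/N) = -6*(-10 + N)/N)
G(-270) - R(24) = -270 - (-6 + 60/24) = -270 - (-6 + 60*(1/24)) = -270 - (-6 + 5/2) = -270 - 1*(-7/2) = -270 + 7/2 = -533/2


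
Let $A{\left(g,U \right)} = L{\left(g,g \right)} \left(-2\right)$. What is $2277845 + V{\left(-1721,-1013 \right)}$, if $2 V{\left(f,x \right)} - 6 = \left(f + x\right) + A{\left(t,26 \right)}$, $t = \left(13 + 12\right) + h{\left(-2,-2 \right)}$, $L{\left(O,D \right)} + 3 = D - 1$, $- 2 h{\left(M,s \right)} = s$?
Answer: $2276459$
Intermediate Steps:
$h{\left(M,s \right)} = - \frac{s}{2}$
$L{\left(O,D \right)} = -4 + D$ ($L{\left(O,D \right)} = -3 + \left(D - 1\right) = -3 + \left(-1 + D\right) = -4 + D$)
$t = 26$ ($t = \left(13 + 12\right) - -1 = 25 + 1 = 26$)
$A{\left(g,U \right)} = 8 - 2 g$ ($A{\left(g,U \right)} = \left(-4 + g\right) \left(-2\right) = 8 - 2 g$)
$V{\left(f,x \right)} = -19 + \frac{f}{2} + \frac{x}{2}$ ($V{\left(f,x \right)} = 3 + \frac{\left(f + x\right) + \left(8 - 52\right)}{2} = 3 + \frac{\left(f + x\right) - 44}{2} = 3 + \frac{-44 + f + x}{2} = 3 + \left(-22 + \frac{f}{2} + \frac{x}{2}\right) = -19 + \frac{f}{2} + \frac{x}{2}$)
$2277845 + V{\left(-1721,-1013 \right)} = 2277845 + \left(-19 + \frac{1}{2} \left(-1721\right) + \frac{1}{2} \left(-1013\right)\right) = 2277845 - 1386 = 2276459$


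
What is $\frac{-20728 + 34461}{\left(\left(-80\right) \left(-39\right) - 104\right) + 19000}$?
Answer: $\frac{13733}{22016} \approx 0.62377$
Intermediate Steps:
$\frac{-20728 + 34461}{\left(\left(-80\right) \left(-39\right) - 104\right) + 19000} = \frac{13733}{\left(3120 - 104\right) + 19000} = \frac{13733}{3016 + 19000} = \frac{13733}{22016}$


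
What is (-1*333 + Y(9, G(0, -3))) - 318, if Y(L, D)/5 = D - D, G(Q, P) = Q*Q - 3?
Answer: -651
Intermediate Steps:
G(Q, P) = -3 + Q² (G(Q, P) = Q² - 3 = -3 + Q²)
Y(L, D) = 0 (Y(L, D) = 5*(D - D) = 5*0 = 0)
(-1*333 + Y(9, G(0, -3))) - 318 = (-1*333 + 0) - 318 = (-333 + 0) - 318 = -333 - 318 = -651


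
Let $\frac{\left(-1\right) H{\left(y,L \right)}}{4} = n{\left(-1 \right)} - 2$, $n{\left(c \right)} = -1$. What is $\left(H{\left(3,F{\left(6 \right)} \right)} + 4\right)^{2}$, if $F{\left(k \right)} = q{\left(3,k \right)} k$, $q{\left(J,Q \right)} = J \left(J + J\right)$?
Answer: $256$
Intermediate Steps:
$q{\left(J,Q \right)} = 2 J^{2}$ ($q{\left(J,Q \right)} = J 2 J = 2 J^{2}$)
$F{\left(k \right)} = 18 k$ ($F{\left(k \right)} = 2 \cdot 3^{2} k = 2 \cdot 9 k = 18 k$)
$H{\left(y,L \right)} = 12$ ($H{\left(y,L \right)} = - 4 \left(-1 - 2\right) = \left(-4\right) \left(-3\right) = 12$)
$\left(H{\left(3,F{\left(6 \right)} \right)} + 4\right)^{2} = \left(12 + 4\right)^{2} = 16^{2} = 256$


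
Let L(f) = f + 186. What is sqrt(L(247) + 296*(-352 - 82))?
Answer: I*sqrt(128031) ≈ 357.81*I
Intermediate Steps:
L(f) = 186 + f
sqrt(L(247) + 296*(-352 - 82)) = sqrt((186 + 247) + 296*(-352 - 82)) = sqrt(433 + 296*(-434)) = sqrt(433 - 128464) = sqrt(-128031) = I*sqrt(128031)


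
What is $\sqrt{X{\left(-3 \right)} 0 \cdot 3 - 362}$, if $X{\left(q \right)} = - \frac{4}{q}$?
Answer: $i \sqrt{362} \approx 19.026 i$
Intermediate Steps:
$\sqrt{X{\left(-3 \right)} 0 \cdot 3 - 362} = \sqrt{- \frac{4}{-3} \cdot 0 \cdot 3 - 362} = \sqrt{\left(-4\right) \left(- \frac{1}{3}\right) 0 \cdot 3 - 362} = \sqrt{\frac{4}{3} \cdot 0 \cdot 3 - 362} = \sqrt{0 \cdot 3 - 362} = \sqrt{0 - 362} = \sqrt{-362} = i \sqrt{362}$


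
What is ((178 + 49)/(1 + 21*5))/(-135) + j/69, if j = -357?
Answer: -1708111/329130 ≈ -5.1898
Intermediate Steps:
((178 + 49)/(1 + 21*5))/(-135) + j/69 = ((178 + 49)/(1 + 21*5))/(-135) - 357/69 = (227/(1 + 105))*(-1/135) - 357*1/69 = (227/106)*(-1/135) - 119/23 = -227/14310 - 119/23 = -1708111/329130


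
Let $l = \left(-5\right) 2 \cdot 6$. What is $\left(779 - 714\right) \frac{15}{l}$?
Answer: $- \frac{65}{4} \approx -16.25$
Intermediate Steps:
$l = -60$ ($l = \left(-10\right) 6 = -60$)
$\left(779 - 714\right) \frac{15}{l} = \left(779 - 714\right) \frac{15}{-60} = \left(779 - 714\right) 15 \left(- \frac{1}{60}\right) = 65 \left(- \frac{1}{4}\right) = - \frac{65}{4}$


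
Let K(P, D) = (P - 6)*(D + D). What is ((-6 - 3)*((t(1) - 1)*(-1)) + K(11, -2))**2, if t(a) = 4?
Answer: 49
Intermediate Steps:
K(P, D) = 2*D*(-6 + P) (K(P, D) = (-6 + P)*(2*D) = 2*D*(-6 + P))
((-6 - 3)*((t(1) - 1)*(-1)) + K(11, -2))**2 = ((-6 - 3)*((4 - 1)*(-1)) + 2*(-2)*(-6 + 11))**2 = (-27*(-1) + 2*(-2)*5)**2 = (-9*(-3) - 20)**2 = (27 - 20)**2 = 7**2 = 49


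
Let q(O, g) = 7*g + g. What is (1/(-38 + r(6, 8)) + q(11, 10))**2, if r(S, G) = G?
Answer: 5755201/900 ≈ 6394.7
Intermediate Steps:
q(O, g) = 8*g
(1/(-38 + r(6, 8)) + q(11, 10))**2 = (1/(-38 + 8) + 8*10)**2 = (1/(-30) + 80)**2 = (-1/30 + 80)**2 = (2399/30)**2 = 5755201/900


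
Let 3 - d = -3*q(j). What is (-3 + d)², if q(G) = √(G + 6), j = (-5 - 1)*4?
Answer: -162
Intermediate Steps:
j = -24 (j = -6*4 = -24)
q(G) = √(6 + G)
d = 3 + 9*I*√2 (d = 3 - (-3)*√(6 - 24) = 3 - (-3)*√(-18) = 3 - (-3)*3*I*√2 = 3 - (-9)*I*√2 = 3 + 9*I*√2 ≈ 3.0 + 12.728*I)
(-3 + d)² = (-3 + (3 + 9*I*√2))² = (9*I*√2)² = -162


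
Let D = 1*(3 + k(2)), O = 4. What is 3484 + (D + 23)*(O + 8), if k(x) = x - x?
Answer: 3796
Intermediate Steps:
k(x) = 0
D = 3 (D = 1*(3 + 0) = 1*3 = 3)
3484 + (D + 23)*(O + 8) = 3484 + (3 + 23)*(4 + 8) = 3484 + 26*12 = 3484 + 312 = 3796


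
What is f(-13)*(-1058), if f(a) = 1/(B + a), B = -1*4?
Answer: 1058/17 ≈ 62.235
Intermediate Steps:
B = -4
f(a) = 1/(-4 + a)
f(-13)*(-1058) = -1058/(-4 - 13) = -1058/(-17) = -1/17*(-1058) = 1058/17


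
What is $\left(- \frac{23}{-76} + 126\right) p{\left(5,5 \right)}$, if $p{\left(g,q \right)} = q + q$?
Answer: $\frac{47995}{38} \approx 1263.0$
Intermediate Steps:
$p{\left(g,q \right)} = 2 q$
$\left(- \frac{23}{-76} + 126\right) p{\left(5,5 \right)} = \left(- \frac{23}{-76} + 126\right) 2 \cdot 5 = \left(\left(-23\right) \left(- \frac{1}{76}\right) + 126\right) 10 = \left(\frac{23}{76} + 126\right) 10 = \frac{9599}{76} \cdot 10 = \frac{47995}{38}$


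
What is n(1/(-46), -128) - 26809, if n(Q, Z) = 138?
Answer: -26671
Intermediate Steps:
n(1/(-46), -128) - 26809 = 138 - 26809 = -26671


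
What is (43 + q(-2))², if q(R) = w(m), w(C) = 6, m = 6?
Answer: 2401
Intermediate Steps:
q(R) = 6
(43 + q(-2))² = (43 + 6)² = 49² = 2401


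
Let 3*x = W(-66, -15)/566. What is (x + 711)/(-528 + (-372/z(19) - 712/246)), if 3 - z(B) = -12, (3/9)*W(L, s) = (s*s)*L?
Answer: -29794905/24178954 ≈ -1.2323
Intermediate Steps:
W(L, s) = 3*L*s**2 (W(L, s) = 3*((s*s)*L) = 3*(s**2*L) = 3*(L*s**2) = 3*L*s**2)
z(B) = 15 (z(B) = 3 - 1*(-12) = 3 + 12 = 15)
x = -7425/283 (x = ((3*(-66)*(-15)**2)/566)/3 = ((3*(-66)*225)*(1/566))/3 = (-44550*1/566)/3 = (1/3)*(-22275/283) = -7425/283 ≈ -26.237)
(x + 711)/(-528 + (-372/z(19) - 712/246)) = (-7425/283 + 711)/(-528 + (-372/15 - 712/246)) = 193788/(283*(-528 + (-372*1/15 - 712*1/246))) = 193788/(283*(-528 + (-124/5 - 356/123))) = 193788/(283*(-528 - 17032/615)) = 193788/(283*(-341752/615)) = (193788/283)*(-615/341752) = -29794905/24178954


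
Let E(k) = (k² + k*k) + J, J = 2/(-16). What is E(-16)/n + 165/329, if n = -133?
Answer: -167385/50008 ≈ -3.3472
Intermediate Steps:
J = -⅛ (J = 2*(-1/16) = -⅛ ≈ -0.12500)
E(k) = -⅛ + 2*k² (E(k) = (k² + k*k) - ⅛ = (k² + k²) - ⅛ = 2*k² - ⅛ = -⅛ + 2*k²)
E(-16)/n + 165/329 = (-⅛ + 2*(-16)²)/(-133) + 165/329 = (-⅛ + 2*256)*(-1/133) + 165*(1/329) = (-⅛ + 512)*(-1/133) + 165/329 = (4095/8)*(-1/133) + 165/329 = -585/152 + 165/329 = -167385/50008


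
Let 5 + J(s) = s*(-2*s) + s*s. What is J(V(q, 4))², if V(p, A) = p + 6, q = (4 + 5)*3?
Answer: 1196836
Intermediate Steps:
q = 27 (q = 9*3 = 27)
V(p, A) = 6 + p
J(s) = -5 - s² (J(s) = -5 + (s*(-2*s) + s*s) = -5 + (-2*s² + s²) = -5 - s²)
J(V(q, 4))² = (-5 - (6 + 27)²)² = (-5 - 1*33²)² = (-5 - 1*1089)² = (-5 - 1089)² = (-1094)² = 1196836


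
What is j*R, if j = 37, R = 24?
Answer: 888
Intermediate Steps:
j*R = 37*24 = 888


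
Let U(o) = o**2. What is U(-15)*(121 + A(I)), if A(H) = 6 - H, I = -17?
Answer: 32400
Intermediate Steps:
U(-15)*(121 + A(I)) = (-15)**2*(121 + (6 - 1*(-17))) = 225*(121 + (6 + 17)) = 225*(121 + 23) = 225*144 = 32400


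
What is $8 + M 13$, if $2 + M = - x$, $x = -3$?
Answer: $21$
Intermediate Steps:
$M = 1$ ($M = -2 - -3 = -2 + 3 = 1$)
$8 + M 13 = 8 + 1 \cdot 13 = 8 + 13 = 21$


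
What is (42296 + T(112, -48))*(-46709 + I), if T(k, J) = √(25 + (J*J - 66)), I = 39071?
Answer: -323056848 - 7638*√2263 ≈ -3.2342e+8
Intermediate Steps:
T(k, J) = √(-41 + J²) (T(k, J) = √(25 + (J² - 66)) = √(25 + (-66 + J²)) = √(-41 + J²))
(42296 + T(112, -48))*(-46709 + I) = (42296 + √(-41 + (-48)²))*(-46709 + 39071) = (42296 + √(-41 + 2304))*(-7638) = (42296 + √2263)*(-7638) = -323056848 - 7638*√2263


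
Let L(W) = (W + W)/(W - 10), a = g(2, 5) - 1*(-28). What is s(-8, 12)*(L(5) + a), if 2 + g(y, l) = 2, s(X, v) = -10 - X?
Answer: -52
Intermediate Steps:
g(y, l) = 0 (g(y, l) = -2 + 2 = 0)
a = 28 (a = 0 - 1*(-28) = 0 + 28 = 28)
L(W) = 2*W/(-10 + W) (L(W) = (2*W)/(-10 + W) = 2*W/(-10 + W))
s(-8, 12)*(L(5) + a) = (-10 - 1*(-8))*(2*5/(-10 + 5) + 28) = (-10 + 8)*(2*5/(-5) + 28) = -2*(2*5*(-1/5) + 28) = -2*(-2 + 28) = -2*26 = -52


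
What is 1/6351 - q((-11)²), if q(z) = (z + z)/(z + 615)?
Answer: -768103/2337168 ≈ -0.32865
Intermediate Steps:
q(z) = 2*z/(615 + z) (q(z) = (2*z)/(615 + z) = 2*z/(615 + z))
1/6351 - q((-11)²) = 1/6351 - 2*(-11)²/(615 + (-11)²) = 1/6351 - 2*121/(615 + 121) = 1/6351 - 2*121/736 = 1/6351 - 1*121/368 = 1/6351 - 121/368 = -768103/2337168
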